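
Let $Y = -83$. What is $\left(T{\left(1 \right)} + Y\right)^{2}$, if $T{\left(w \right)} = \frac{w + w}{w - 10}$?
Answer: $\frac{561001}{81} \approx 6925.9$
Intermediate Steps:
$T{\left(w \right)} = \frac{2 w}{-10 + w}$
$\left(T{\left(1 \right)} + Y\right)^{2} = \left(2 \cdot 1 \frac{1}{-10 + 1} - 83\right)^{2} = \left(2 \cdot 1 \frac{1}{-9} - 83\right)^{2} = \left(2 \cdot 1 \left(- \frac{1}{9}\right) - 83\right)^{2} = \left(- \frac{2}{9} - 83\right)^{2} = \left(- \frac{749}{9}\right)^{2} = \frac{561001}{81}$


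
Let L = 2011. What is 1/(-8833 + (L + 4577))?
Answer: -1/2245 ≈ -0.00044543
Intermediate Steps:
1/(-8833 + (L + 4577)) = 1/(-8833 + (2011 + 4577)) = 1/(-8833 + 6588) = 1/(-2245) = -1/2245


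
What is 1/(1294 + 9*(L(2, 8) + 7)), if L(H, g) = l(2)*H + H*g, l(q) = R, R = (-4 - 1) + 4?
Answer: 1/1483 ≈ 0.00067431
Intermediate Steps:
R = -1 (R = -5 + 4 = -1)
l(q) = -1
L(H, g) = -H + H*g
1/(1294 + 9*(L(2, 8) + 7)) = 1/(1294 + 9*(2*(-1 + 8) + 7)) = 1/(1294 + 9*(2*7 + 7)) = 1/(1294 + 9*(14 + 7)) = 1/(1294 + 9*21) = 1/(1294 + 189) = 1/1483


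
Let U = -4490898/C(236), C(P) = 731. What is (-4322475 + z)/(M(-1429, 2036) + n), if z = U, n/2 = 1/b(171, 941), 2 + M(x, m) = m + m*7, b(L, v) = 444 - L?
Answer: -863832093579/3250084480 ≈ -265.79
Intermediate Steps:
M(x, m) = -2 + 8*m (M(x, m) = -2 + (m + m*7) = -2 + (m + 7*m) = -2 + 8*m)
U = -4490898/731 ≈ -6143.5
n = 2/273 (n = 2/(444 - 1*171) = 2/(444 - 171) = 2/273 ≈ 0.0073260)
z = -4490898/731 ≈ -6143.5
(-4322475 + z)/(M(-1429, 2036) + n) = (-4322475 - 4490898/731)/((-2 + 8*2036) + 2/273) = -3164220123/(731*((-2 + 16288) + 2/273)) = -3164220123/(731*(16286 + 2/273)) = -3164220123/(731*4446080/273) = -3164220123/731*273/4446080 = -863832093579/3250084480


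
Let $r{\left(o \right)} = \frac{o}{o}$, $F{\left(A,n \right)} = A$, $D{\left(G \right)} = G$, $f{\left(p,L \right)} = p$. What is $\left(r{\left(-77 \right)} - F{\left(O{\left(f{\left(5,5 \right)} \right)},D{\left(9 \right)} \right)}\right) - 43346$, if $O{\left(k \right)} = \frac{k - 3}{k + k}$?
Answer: $- \frac{216726}{5} \approx -43345.0$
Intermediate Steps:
$O{\left(k \right)} = \frac{-3 + k}{2 k}$
$r{\left(o \right)} = 1$
$\left(r{\left(-77 \right)} - F{\left(O{\left(f{\left(5,5 \right)} \right)},D{\left(9 \right)} \right)}\right) - 43346 = \left(1 - \frac{-3 + 5}{2 \cdot 5}\right) - 43346 = \left(1 - \frac{1}{2} \cdot \frac{1}{5} \cdot 2\right) - 43346 = \left(1 - \frac{1}{5}\right) - 43346 = \frac{4}{5} - 43346 = - \frac{216726}{5}$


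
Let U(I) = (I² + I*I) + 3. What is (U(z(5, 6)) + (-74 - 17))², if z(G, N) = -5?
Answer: 1444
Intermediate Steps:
U(I) = 3 + 2*I² (U(I) = (I² + I²) + 3 = 2*I² + 3 = 3 + 2*I²)
(U(z(5, 6)) + (-74 - 17))² = ((3 + 2*(-5)²) + (-74 - 17))² = ((3 + 2*25) - 91)² = ((3 + 50) - 91)² = (53 - 91)² = (-38)² = 1444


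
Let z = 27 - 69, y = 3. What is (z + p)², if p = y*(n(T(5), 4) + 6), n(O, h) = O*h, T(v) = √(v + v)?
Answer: 2016 - 576*√10 ≈ 194.53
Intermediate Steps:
T(v) = √2*√v (T(v) = √(2*v) = √2*√v)
p = 18 + 12*√10 (p = 3*((√2*√5)*4 + 6) = 3*(√10*4 + 6) = 3*(4*√10 + 6) = 3*(6 + 4*√10) = 18 + 12*√10 ≈ 55.947)
z = -42
(z + p)² = (-42 + (18 + 12*√10))² = (-24 + 12*√10)²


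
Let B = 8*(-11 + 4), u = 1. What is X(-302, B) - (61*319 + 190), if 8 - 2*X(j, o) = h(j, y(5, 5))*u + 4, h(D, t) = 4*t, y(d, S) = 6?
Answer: -19659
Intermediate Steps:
B = -56 (B = 8*(-7) = -56)
X(j, o) = -10 (X(j, o) = 4 - ((4*6)*1 + 4)/2 = 4 - (24*1 + 4)/2 = 4 - (24 + 4)/2 = 4 - 1/2*28 = 4 - 14 = -10)
X(-302, B) - (61*319 + 190) = -10 - (61*319 + 190) = -10 - (19459 + 190) = -10 - 1*19649 = -10 - 19649 = -19659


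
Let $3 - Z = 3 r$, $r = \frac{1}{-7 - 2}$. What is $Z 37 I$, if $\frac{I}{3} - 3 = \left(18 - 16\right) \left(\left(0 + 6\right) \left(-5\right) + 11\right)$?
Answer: $-12950$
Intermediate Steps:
$r = - \frac{1}{9}$ ($r = \frac{1}{-9} = - \frac{1}{9} \approx -0.11111$)
$I = -105$ ($I = 9 + 3 \left(18 - 16\right) \left(\left(0 + 6\right) \left(-5\right) + 11\right) = 9 + 3 \cdot 2 \left(6 \left(-5\right) + 11\right) = 9 + 3 \cdot 2 \left(-30 + 11\right) = 9 + 3 \cdot 2 \left(-19\right) = 9 + 3 \left(-38\right) = 9 - 114 = -105$)
$Z = \frac{10}{3}$ ($Z = 3 - 3 \left(- \frac{1}{9}\right) = 3 - - \frac{1}{3} = 3 + \frac{1}{3} = \frac{10}{3} \approx 3.3333$)
$Z 37 I = \frac{10}{3} \cdot 37 \left(-105\right) = \frac{370}{3} \left(-105\right) = -12950$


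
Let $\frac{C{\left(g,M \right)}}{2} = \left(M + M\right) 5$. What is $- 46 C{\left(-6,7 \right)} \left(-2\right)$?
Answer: $12880$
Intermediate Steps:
$C{\left(g,M \right)} = 20 M$ ($C{\left(g,M \right)} = 2 \left(M + M\right) 5 = 2 \cdot 2 M 5 = 2 \cdot 10 M = 20 M$)
$- 46 C{\left(-6,7 \right)} \left(-2\right) = - 46 \cdot 20 \cdot 7 \left(-2\right) = \left(-46\right) 140 \left(-2\right) = \left(-6440\right) \left(-2\right) = 12880$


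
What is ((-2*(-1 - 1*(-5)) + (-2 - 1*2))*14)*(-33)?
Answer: 5544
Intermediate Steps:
((-2*(-1 - 1*(-5)) + (-2 - 1*2))*14)*(-33) = ((-2*(-1 + 5) + (-2 - 2))*14)*(-33) = ((-2*4 - 4)*14)*(-33) = ((-8 - 4)*14)*(-33) = -12*14*(-33) = -168*(-33) = 5544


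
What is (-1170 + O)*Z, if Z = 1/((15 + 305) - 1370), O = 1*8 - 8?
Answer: 39/35 ≈ 1.1143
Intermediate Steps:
O = 0 (O = 8 - 8 = 0)
Z = -1/1050 (Z = 1/(320 - 1370) = 1/(-1050) = -1/1050 ≈ -0.00095238)
(-1170 + O)*Z = (-1170 + 0)*(-1/1050) = -1170*(-1/1050) = 39/35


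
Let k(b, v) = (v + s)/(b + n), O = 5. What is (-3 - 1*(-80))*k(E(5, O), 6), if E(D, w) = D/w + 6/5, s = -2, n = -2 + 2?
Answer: 140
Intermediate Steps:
n = 0
E(D, w) = 6/5 + D/w (E(D, w) = D/w + 6*(1/5) = D/w + 6/5 = 6/5 + D/w)
k(b, v) = (-2 + v)/b (k(b, v) = (v - 2)/(b + 0) = (-2 + v)/b)
(-3 - 1*(-80))*k(E(5, O), 6) = (-3 - 1*(-80))*((-2 + 6)/(6/5 + 5/5)) = (-3 + 80)*(4/(6/5 + 5*(1/5))) = 77*(4/(6/5 + 1)) = 77*(4/(11/5)) = 77*((5/11)*4) = 77*(20/11) = 140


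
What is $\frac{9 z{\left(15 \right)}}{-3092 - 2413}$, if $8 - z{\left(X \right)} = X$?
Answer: $\frac{21}{1835} \approx 0.011444$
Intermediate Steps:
$z{\left(X \right)} = 8 - X$
$\frac{9 z{\left(15 \right)}}{-3092 - 2413} = \frac{9 \left(8 - 15\right)}{-3092 - 2413} = \frac{9 \left(-7\right)}{-5505} = \left(-63\right) \left(- \frac{1}{5505}\right) = \frac{21}{1835}$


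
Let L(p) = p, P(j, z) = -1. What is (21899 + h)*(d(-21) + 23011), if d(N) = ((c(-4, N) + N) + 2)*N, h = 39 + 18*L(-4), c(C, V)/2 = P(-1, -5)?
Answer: 512801432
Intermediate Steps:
c(C, V) = -2 (c(C, V) = 2*(-1) = -2)
h = -33 (h = 39 + 18*(-4) = 39 - 72 = -33)
d(N) = N² (d(N) = ((-2 + N) + 2)*N = N*N = N²)
(21899 + h)*(d(-21) + 23011) = (21899 - 33)*((-21)² + 23011) = 21866*(441 + 23011) = 21866*23452 = 512801432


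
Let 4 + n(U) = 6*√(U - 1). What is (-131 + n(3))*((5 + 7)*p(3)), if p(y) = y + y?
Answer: -9720 + 432*√2 ≈ -9109.1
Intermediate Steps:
p(y) = 2*y
n(U) = -4 + 6*√(-1 + U) (n(U) = -4 + 6*√(U - 1) = -4 + 6*√(-1 + U))
(-131 + n(3))*((5 + 7)*p(3)) = (-131 + (-4 + 6*√(-1 + 3)))*((5 + 7)*(2*3)) = (-131 + (-4 + 6*√2))*(12*6) = (-135 + 6*√2)*72 = -9720 + 432*√2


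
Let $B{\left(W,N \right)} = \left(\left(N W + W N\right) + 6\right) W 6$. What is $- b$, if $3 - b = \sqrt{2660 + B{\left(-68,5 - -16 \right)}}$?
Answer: $-3 + 2 \sqrt{291365} \approx 1076.6$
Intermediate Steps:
$B{\left(W,N \right)} = 6 W \left(6 + 2 N W\right)$ ($B{\left(W,N \right)} = \left(\left(N W + N W\right) + 6\right) W 6 = \left(2 N W + 6\right) W 6 = \left(6 + 2 N W\right) W 6 = W \left(6 + 2 N W\right) 6 = 6 W \left(6 + 2 N W\right)$)
$b = 3 - 2 \sqrt{291365}$ ($b = 3 - \sqrt{2660 + 12 \left(-68\right) \left(3 + \left(5 - -16\right) \left(-68\right)\right)} = 3 - \sqrt{2660 + 12 \left(-68\right) \left(3 + \left(5 + 16\right) \left(-68\right)\right)} = 3 - \sqrt{2660 + 12 \left(-68\right) \left(3 + 21 \left(-68\right)\right)} = 3 - \sqrt{2660 + 12 \left(-68\right) \left(3 - 1428\right)} = 3 - \sqrt{2660 + 12 \left(-68\right) \left(-1425\right)} = 3 - \sqrt{2660 + 1162800} = 3 - \sqrt{1165460} = 3 - 2 \sqrt{291365} \approx -1076.6$)
$- b = - (3 - 2 \sqrt{291365}) = -3 + 2 \sqrt{291365}$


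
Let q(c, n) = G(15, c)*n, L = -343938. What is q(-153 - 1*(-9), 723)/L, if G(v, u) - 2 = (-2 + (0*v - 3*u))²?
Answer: -22280691/57323 ≈ -388.69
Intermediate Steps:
G(v, u) = 2 + (-2 - 3*u)² (G(v, u) = 2 + (-2 + (0*v - 3*u))² = 2 + (-2 + (0 - 3*u))² = 2 + (-2 - 3*u)²)
q(c, n) = n*(2 + (2 + 3*c)²) (q(c, n) = (2 + (2 + 3*c)²)*n = n*(2 + (2 + 3*c)²))
q(-153 - 1*(-9), 723)/L = (723*(2 + (2 + 3*(-153 - 1*(-9)))²))/(-343938) = (723*(2 + (2 + 3*(-153 + 9))²))*(-1/343938) = (723*(2 + (2 + 3*(-144))²))*(-1/343938) = (723*(2 + (2 - 432)²))*(-1/343938) = (723*(2 + (-430)²))*(-1/343938) = (723*(2 + 184900))*(-1/343938) = (723*184902)*(-1/343938) = 133684146*(-1/343938) = -22280691/57323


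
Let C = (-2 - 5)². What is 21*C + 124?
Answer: 1153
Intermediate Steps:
C = 49 (C = (-7)² = 49)
21*C + 124 = 21*49 + 124 = 1029 + 124 = 1153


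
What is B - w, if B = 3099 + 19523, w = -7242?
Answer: 29864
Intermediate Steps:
B = 22622
B - w = 22622 - 1*(-7242) = 22622 + 7242 = 29864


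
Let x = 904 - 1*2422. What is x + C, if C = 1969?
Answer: 451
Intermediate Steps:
x = -1518 (x = 904 - 2422 = -1518)
x + C = -1518 + 1969 = 451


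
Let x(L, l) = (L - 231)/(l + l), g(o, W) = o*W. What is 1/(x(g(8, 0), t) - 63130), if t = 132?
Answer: -8/505047 ≈ -1.5840e-5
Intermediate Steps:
g(o, W) = W*o
x(L, l) = (-231 + L)/(2*l) (x(L, l) = (-231 + L)/((2*l)) = (-231 + L)*(1/(2*l)) = (-231 + L)/(2*l))
1/(x(g(8, 0), t) - 63130) = 1/((½)*(-231 + 0*8)/132 - 63130) = 1/((½)*(1/132)*(-231 + 0) - 63130) = 1/((½)*(1/132)*(-231) - 63130) = 1/(-7/8 - 63130) = 1/(-505047/8) = -8/505047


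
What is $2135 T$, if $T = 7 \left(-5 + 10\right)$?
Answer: $74725$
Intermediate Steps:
$T = 35$ ($T = 7 \cdot 5 = 35$)
$2135 T = 2135 \cdot 35 = 74725$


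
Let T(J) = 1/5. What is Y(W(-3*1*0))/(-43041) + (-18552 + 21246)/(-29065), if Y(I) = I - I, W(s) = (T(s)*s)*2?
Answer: -2694/29065 ≈ -0.092689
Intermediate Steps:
T(J) = ⅕
W(s) = 2*s/5 (W(s) = (s/5)*2 = 2*s/5)
Y(I) = 0
Y(W(-3*1*0))/(-43041) + (-18552 + 21246)/(-29065) = 0/(-43041) + (-18552 + 21246)/(-29065) = 0*(-1/43041) + 2694*(-1/29065) = 0 - 2694/29065 = -2694/29065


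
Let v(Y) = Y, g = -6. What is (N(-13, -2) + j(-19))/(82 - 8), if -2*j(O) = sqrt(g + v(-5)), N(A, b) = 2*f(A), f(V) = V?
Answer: -13/37 - I*sqrt(11)/148 ≈ -0.35135 - 0.02241*I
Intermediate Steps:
N(A, b) = 2*A
j(O) = -I*sqrt(11)/2 (j(O) = -sqrt(-6 - 5)/2 = -I*sqrt(11)/2)
(N(-13, -2) + j(-19))/(82 - 8) = (2*(-13) - I*sqrt(11)/2)/(82 - 8) = (-26 - I*sqrt(11)/2)/74 = (-26 - I*sqrt(11)/2)*(1/74) = -13/37 - I*sqrt(11)/148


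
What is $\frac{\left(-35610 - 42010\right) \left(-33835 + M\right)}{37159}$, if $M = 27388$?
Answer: $\frac{500416140}{37159} \approx 13467.0$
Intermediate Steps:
$\frac{\left(-35610 - 42010\right) \left(-33835 + M\right)}{37159} = \frac{\left(-35610 - 42010\right) \left(-33835 + 27388\right)}{37159} = \left(-77620\right) \left(-6447\right) \frac{1}{37159} = 500416140 \cdot \frac{1}{37159} = \frac{500416140}{37159}$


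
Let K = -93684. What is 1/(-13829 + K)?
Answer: -1/107513 ≈ -9.3012e-6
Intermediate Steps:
1/(-13829 + K) = 1/(-13829 - 93684) = 1/(-107513) = -1/107513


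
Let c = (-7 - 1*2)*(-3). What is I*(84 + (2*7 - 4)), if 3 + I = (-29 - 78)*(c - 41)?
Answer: 140530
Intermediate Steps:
c = 27 (c = (-7 - 2)*(-3) = -9*(-3) = 27)
I = 1495 (I = -3 + (-29 - 78)*(27 - 41) = -3 - 107*(-14) = -3 + 1498 = 1495)
I*(84 + (2*7 - 4)) = 1495*(84 + (2*7 - 4)) = 1495*(84 + (14 - 4)) = 1495*(84 + 10) = 1495*94 = 140530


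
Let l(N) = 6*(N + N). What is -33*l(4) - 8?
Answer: -1592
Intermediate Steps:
l(N) = 12*N (l(N) = 6*(2*N) = 12*N)
-33*l(4) - 8 = -396*4 - 8 = -33*48 - 8 = -1584 - 8 = -1592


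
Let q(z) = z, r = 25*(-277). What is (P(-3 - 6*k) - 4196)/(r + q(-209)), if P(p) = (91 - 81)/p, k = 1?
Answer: 18887/32103 ≈ 0.58833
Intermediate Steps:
r = -6925
P(p) = 10/p
(P(-3 - 6*k) - 4196)/(r + q(-209)) = (10/(-3 - 6*1) - 4196)/(-6925 - 209) = (10/(-3 - 6) - 4196)/(-7134) = (10/(-9) - 4196)*(-1/7134) = (10*(-1/9) - 4196)*(-1/7134) = (-10/9 - 4196)*(-1/7134) = -37774/9*(-1/7134) = 18887/32103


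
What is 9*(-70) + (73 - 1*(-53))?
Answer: -504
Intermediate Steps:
9*(-70) + (73 - 1*(-53)) = -630 + (73 + 53) = -630 + 126 = -504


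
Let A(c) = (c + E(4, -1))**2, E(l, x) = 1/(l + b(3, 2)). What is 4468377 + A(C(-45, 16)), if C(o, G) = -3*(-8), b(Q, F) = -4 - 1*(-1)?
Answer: 4469002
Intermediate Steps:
b(Q, F) = -3 (b(Q, F) = -4 + 1 = -3)
C(o, G) = 24
E(l, x) = 1/(-3 + l) (E(l, x) = 1/(l - 3) = 1/(-3 + l))
A(c) = (1 + c)**2 (A(c) = (c + 1/(-3 + 4))**2 = (c + 1/1)**2 = (c + 1)**2 = (1 + c)**2)
4468377 + A(C(-45, 16)) = 4468377 + (1 + 24)**2 = 4468377 + 25**2 = 4468377 + 625 = 4469002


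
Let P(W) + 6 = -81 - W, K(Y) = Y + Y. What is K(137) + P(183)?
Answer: 4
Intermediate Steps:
K(Y) = 2*Y
P(W) = -87 - W (P(W) = -6 + (-81 - W) = -87 - W)
K(137) + P(183) = 2*137 + (-87 - 1*183) = 274 + (-87 - 183) = 274 - 270 = 4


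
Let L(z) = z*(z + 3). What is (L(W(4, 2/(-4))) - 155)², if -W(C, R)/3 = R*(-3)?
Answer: 351649/16 ≈ 21978.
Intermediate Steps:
W(C, R) = 9*R (W(C, R) = -3*R*(-3) = -(-9)*R = 9*R)
L(z) = z*(3 + z)
(L(W(4, 2/(-4))) - 155)² = ((9*(2/(-4)))*(3 + 9*(2/(-4))) - 155)² = ((9*(2*(-¼)))*(3 + 9*(2*(-¼))) - 155)² = ((9*(-½))*(3 + 9*(-½)) - 155)² = (-9*(3 - 9/2)/2 - 155)² = (-9/2*(-3/2) - 155)² = (27/4 - 155)² = (-593/4)² = 351649/16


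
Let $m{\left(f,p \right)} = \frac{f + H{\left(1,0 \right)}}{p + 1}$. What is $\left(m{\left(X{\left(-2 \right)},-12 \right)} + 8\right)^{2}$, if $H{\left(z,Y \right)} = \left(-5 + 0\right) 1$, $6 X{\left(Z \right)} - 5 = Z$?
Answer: $\frac{34225}{484} \approx 70.713$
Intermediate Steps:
$X{\left(Z \right)} = \frac{5}{6} + \frac{Z}{6}$
$H{\left(z,Y \right)} = -5$ ($H{\left(z,Y \right)} = \left(-5\right) 1 = -5$)
$m{\left(f,p \right)} = \frac{-5 + f}{1 + p}$ ($m{\left(f,p \right)} = \frac{f - 5}{p + 1} = \frac{-5 + f}{1 + p}$)
$\left(m{\left(X{\left(-2 \right)},-12 \right)} + 8\right)^{2} = \left(\frac{-5 + \left(\frac{5}{6} + \frac{1}{6} \left(-2\right)\right)}{1 - 12} + 8\right)^{2} = \left(\frac{-5 + \left(\frac{5}{6} - \frac{1}{3}\right)}{-11} + 8\right)^{2} = \left(- \frac{-5 + \frac{1}{2}}{11} + 8\right)^{2} = \left(\left(- \frac{1}{11}\right) \left(- \frac{9}{2}\right) + 8\right)^{2} = \left(\frac{9}{22} + 8\right)^{2} = \left(\frac{185}{22}\right)^{2} = \frac{34225}{484}$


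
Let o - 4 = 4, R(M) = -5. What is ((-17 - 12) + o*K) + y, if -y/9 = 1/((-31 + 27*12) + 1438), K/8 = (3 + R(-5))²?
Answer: 130976/577 ≈ 226.99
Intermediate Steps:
K = 32 (K = 8*(3 - 5)² = 8*(-2)² = 8*4 = 32)
o = 8 (o = 4 + 4 = 8)
y = -3/577 (y = -9/((-31 + 27*12) + 1438) = -9/((-31 + 324) + 1438) = -9/(293 + 1438) = -9/1731 = -9*1/1731 = -3/577 ≈ -0.0051993)
((-17 - 12) + o*K) + y = ((-17 - 12) + 8*32) - 3/577 = (-29 + 256) - 3/577 = 227 - 3/577 = 130976/577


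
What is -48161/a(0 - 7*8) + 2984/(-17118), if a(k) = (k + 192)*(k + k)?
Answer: 22910815/7668864 ≈ 2.9875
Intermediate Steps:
a(k) = 2*k*(192 + k) (a(k) = (192 + k)*(2*k) = 2*k*(192 + k))
-48161/a(0 - 7*8) + 2984/(-17118) = -48161*1/(2*(0 - 7*8)*(192 + (0 - 7*8))) + 2984/(-17118) = -48161*1/(2*(0 - 56)*(192 + (0 - 56))) + 2984*(-1/17118) = -48161*(-1/(112*(192 - 56))) - 1492/8559 = -48161/(2*(-56)*136) - 1492/8559 = -48161/(-15232) - 1492/8559 = -48161*(-1/15232) - 1492/8559 = 2833/896 - 1492/8559 = 22910815/7668864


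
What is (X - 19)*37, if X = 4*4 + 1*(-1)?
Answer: -148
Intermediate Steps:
X = 15 (X = 16 - 1 = 15)
(X - 19)*37 = (15 - 19)*37 = -4*37 = -148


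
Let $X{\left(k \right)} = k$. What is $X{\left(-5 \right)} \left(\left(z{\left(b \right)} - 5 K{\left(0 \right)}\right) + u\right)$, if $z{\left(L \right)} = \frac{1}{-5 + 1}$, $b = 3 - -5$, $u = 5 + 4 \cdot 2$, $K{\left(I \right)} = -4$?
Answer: $- \frac{655}{4} \approx -163.75$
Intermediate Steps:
$u = 13$ ($u = 5 + 8 = 13$)
$b = 8$ ($b = 3 + 5 = 8$)
$z{\left(L \right)} = - \frac{1}{4}$ ($z{\left(L \right)} = \frac{1}{-4} = - \frac{1}{4}$)
$X{\left(-5 \right)} \left(\left(z{\left(b \right)} - 5 K{\left(0 \right)}\right) + u\right) = - 5 \left(\left(- \frac{1}{4} - -20\right) + 13\right) = - 5 \left(\left(- \frac{1}{4} + 20\right) + 13\right) = - 5 \left(\frac{79}{4} + 13\right) = \left(-5\right) \frac{131}{4} = - \frac{655}{4}$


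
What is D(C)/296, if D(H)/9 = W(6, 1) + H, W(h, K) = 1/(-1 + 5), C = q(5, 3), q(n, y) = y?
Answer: 117/1184 ≈ 0.098818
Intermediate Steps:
C = 3
W(h, K) = ¼ (W(h, K) = 1/4 = ¼)
D(H) = 9/4 + 9*H (D(H) = 9*(¼ + H) = 9/4 + 9*H)
D(C)/296 = (9/4 + 9*3)/296 = (9/4 + 27)*(1/296) = (117/4)*(1/296) = 117/1184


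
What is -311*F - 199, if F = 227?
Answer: -70796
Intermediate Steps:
-311*F - 199 = -311*227 - 199 = -70597 - 199 = -70796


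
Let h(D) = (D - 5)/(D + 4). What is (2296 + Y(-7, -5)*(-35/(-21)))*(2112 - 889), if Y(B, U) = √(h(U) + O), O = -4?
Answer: 2808008 + 6115*√6/3 ≈ 2.8130e+6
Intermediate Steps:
h(D) = (-5 + D)/(4 + D)
Y(B, U) = √(-4 + (-5 + U)/(4 + U)) (Y(B, U) = √((-5 + U)/(4 + U) - 4) = √(-4 + (-5 + U)/(4 + U)))
(2296 + Y(-7, -5)*(-35/(-21)))*(2112 - 889) = (2296 + (√3*√((-7 - 1*(-5))/(4 - 5)))*(-35/(-21)))*(2112 - 889) = (2296 + (√3*√((-7 + 5)/(-1)))*(-35*(-1/21)))*1223 = (2296 + (√3*√(-1*(-2)))*(5/3))*1223 = (2296 + (√3*√2)*(5/3))*1223 = (2296 + √6*(5/3))*1223 = (2296 + 5*√6/3)*1223 = 2808008 + 6115*√6/3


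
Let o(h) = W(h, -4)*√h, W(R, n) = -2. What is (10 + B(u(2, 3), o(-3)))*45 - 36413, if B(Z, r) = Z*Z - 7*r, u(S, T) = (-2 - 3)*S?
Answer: -31463 + 630*I*√3 ≈ -31463.0 + 1091.2*I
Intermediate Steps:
o(h) = -2*√h
u(S, T) = -5*S
B(Z, r) = Z² - 7*r
(10 + B(u(2, 3), o(-3)))*45 - 36413 = (10 + ((-5*2)² - (-14)*√(-3)))*45 - 36413 = (10 + ((-10)² - (-14)*I*√3))*45 - 36413 = (10 + (100 - (-14)*I*√3))*45 - 36413 = (10 + (100 + 14*I*√3))*45 - 36413 = (110 + 14*I*√3)*45 - 36413 = (4950 + 630*I*√3) - 36413 = -31463 + 630*I*√3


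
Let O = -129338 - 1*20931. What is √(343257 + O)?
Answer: 2*√48247 ≈ 439.30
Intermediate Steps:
O = -150269 (O = -129338 - 20931 = -150269)
√(343257 + O) = √(343257 - 150269) = √192988 = 2*√48247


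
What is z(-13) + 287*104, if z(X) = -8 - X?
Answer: 29853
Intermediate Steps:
z(-13) + 287*104 = (-8 - 1*(-13)) + 287*104 = (-8 + 13) + 29848 = 5 + 29848 = 29853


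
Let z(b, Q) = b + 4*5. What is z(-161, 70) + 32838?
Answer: 32697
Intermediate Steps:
z(b, Q) = 20 + b (z(b, Q) = b + 20 = 20 + b)
z(-161, 70) + 32838 = (20 - 161) + 32838 = -141 + 32838 = 32697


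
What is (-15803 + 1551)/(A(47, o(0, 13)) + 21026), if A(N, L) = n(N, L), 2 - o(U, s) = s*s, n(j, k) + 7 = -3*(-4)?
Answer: -14252/21031 ≈ -0.67767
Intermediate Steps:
n(j, k) = 5 (n(j, k) = -7 - 3*(-4) = -7 + 12 = 5)
o(U, s) = 2 - s**2 (o(U, s) = 2 - s*s = 2 - s**2)
A(N, L) = 5
(-15803 + 1551)/(A(47, o(0, 13)) + 21026) = (-15803 + 1551)/(5 + 21026) = -14252/21031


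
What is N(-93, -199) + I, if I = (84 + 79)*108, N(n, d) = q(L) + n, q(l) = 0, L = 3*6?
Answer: 17511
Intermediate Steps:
L = 18
N(n, d) = n (N(n, d) = 0 + n = n)
I = 17604 (I = 163*108 = 17604)
N(-93, -199) + I = -93 + 17604 = 17511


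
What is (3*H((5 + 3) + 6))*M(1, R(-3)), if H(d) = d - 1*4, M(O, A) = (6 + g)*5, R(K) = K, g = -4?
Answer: 300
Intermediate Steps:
M(O, A) = 10 (M(O, A) = (6 - 4)*5 = 2*5 = 10)
H(d) = -4 + d (H(d) = d - 4 = -4 + d)
(3*H((5 + 3) + 6))*M(1, R(-3)) = (3*(-4 + ((5 + 3) + 6)))*10 = (3*(-4 + (8 + 6)))*10 = (3*(-4 + 14))*10 = (3*10)*10 = 30*10 = 300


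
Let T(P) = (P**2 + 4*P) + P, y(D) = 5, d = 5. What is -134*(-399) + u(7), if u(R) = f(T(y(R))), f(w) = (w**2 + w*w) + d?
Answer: 58471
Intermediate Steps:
T(P) = P**2 + 5*P
f(w) = 5 + 2*w**2 (f(w) = (w**2 + w*w) + 5 = (w**2 + w**2) + 5 = 2*w**2 + 5 = 5 + 2*w**2)
u(R) = 5005 (u(R) = 5 + 2*(5*(5 + 5))**2 = 5 + 2*(5*10)**2 = 5 + 2*50**2 = 5 + 2*2500 = 5 + 5000 = 5005)
-134*(-399) + u(7) = -134*(-399) + 5005 = 53466 + 5005 = 58471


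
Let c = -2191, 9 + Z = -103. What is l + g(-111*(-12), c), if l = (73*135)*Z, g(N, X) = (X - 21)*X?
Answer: 3742732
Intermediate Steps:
Z = -112 (Z = -9 - 103 = -112)
g(N, X) = X*(-21 + X) (g(N, X) = (-21 + X)*X = X*(-21 + X))
l = -1103760 (l = (73*135)*(-112) = 9855*(-112) = -1103760)
l + g(-111*(-12), c) = -1103760 - 2191*(-21 - 2191) = -1103760 - 2191*(-2212) = -1103760 + 4846492 = 3742732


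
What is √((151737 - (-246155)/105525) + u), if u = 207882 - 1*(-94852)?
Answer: √459029427830/1005 ≈ 674.15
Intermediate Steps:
u = 302734 (u = 207882 + 94852 = 302734)
√((151737 - (-246155)/105525) + u) = √((151737 - (-246155)/105525) + 302734) = √((151737 - 1*(-7033/3015)) + 302734) = √((151737 + 7033/3015) + 302734) = √(457494088/3015 + 302734) = √(1370237098/3015) = √459029427830/1005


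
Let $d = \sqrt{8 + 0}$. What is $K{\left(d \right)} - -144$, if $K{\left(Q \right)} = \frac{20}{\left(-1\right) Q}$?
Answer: $144 - 5 \sqrt{2} \approx 136.93$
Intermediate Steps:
$d = 2 \sqrt{2}$ ($d = \sqrt{8} = 2 \sqrt{2} \approx 2.8284$)
$K{\left(Q \right)} = - \frac{20}{Q}$ ($K{\left(Q \right)} = 20 \left(- \frac{1}{Q}\right) = - \frac{20}{Q}$)
$K{\left(d \right)} - -144 = - \frac{20}{2 \sqrt{2}} - -144 = - 20 \frac{\sqrt{2}}{4} + 144 = - 5 \sqrt{2} + 144 = 144 - 5 \sqrt{2}$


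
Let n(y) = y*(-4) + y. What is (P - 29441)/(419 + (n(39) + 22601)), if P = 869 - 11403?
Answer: -39975/22903 ≈ -1.7454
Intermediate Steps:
n(y) = -3*y (n(y) = -4*y + y = -3*y)
P = -10534
(P - 29441)/(419 + (n(39) + 22601)) = (-10534 - 29441)/(419 + (-3*39 + 22601)) = -39975/(419 + (-117 + 22601)) = -39975/(419 + 22484) = -39975/22903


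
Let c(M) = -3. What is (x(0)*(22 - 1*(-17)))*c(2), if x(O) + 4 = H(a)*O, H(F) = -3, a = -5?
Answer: 468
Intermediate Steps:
x(O) = -4 - 3*O
(x(0)*(22 - 1*(-17)))*c(2) = ((-4 - 3*0)*(22 - 1*(-17)))*(-3) = ((-4 + 0)*(22 + 17))*(-3) = -4*39*(-3) = -156*(-3) = 468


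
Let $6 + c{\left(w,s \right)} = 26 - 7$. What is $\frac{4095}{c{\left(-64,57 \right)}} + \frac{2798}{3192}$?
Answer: $\frac{504139}{1596} \approx 315.88$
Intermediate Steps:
$c{\left(w,s \right)} = 13$ ($c{\left(w,s \right)} = -6 + \left(26 - 7\right) = -6 + 19 = 13$)
$\frac{4095}{c{\left(-64,57 \right)}} + \frac{2798}{3192} = \frac{4095}{13} + \frac{2798}{3192} = 4095 \cdot \frac{1}{13} + 2798 \cdot \frac{1}{3192} = 315 + \frac{1399}{1596} = \frac{504139}{1596}$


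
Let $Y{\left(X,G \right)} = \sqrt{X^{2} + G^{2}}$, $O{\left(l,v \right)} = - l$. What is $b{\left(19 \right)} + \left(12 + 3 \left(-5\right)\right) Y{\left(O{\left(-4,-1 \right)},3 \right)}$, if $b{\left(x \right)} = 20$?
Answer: $5$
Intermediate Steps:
$Y{\left(X,G \right)} = \sqrt{G^{2} + X^{2}}$
$b{\left(19 \right)} + \left(12 + 3 \left(-5\right)\right) Y{\left(O{\left(-4,-1 \right)},3 \right)} = 20 + \left(12 + 3 \left(-5\right)\right) \sqrt{3^{2} + \left(\left(-1\right) \left(-4\right)\right)^{2}} = 20 + \left(12 - 15\right) \sqrt{9 + 4^{2}} = 20 - 3 \sqrt{9 + 16} = 20 - 3 \sqrt{25} = 20 - 15 = 5$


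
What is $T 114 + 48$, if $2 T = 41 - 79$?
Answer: $-2118$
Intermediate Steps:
$T = -19$ ($T = \frac{41 - 79}{2} = \frac{1}{2} \left(-38\right) = -19$)
$T 114 + 48 = \left(-19\right) 114 + 48 = -2166 + 48 = -2118$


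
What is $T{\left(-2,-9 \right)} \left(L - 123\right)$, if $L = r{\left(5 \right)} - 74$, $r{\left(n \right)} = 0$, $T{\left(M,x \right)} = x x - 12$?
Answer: $-13593$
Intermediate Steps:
$T{\left(M,x \right)} = -12 + x^{2}$ ($T{\left(M,x \right)} = x^{2} - 12 = -12 + x^{2}$)
$L = -74$ ($L = 0 - 74 = -74$)
$T{\left(-2,-9 \right)} \left(L - 123\right) = \left(-12 + \left(-9\right)^{2}\right) \left(-74 - 123\right) = \left(-12 + 81\right) \left(-197\right) = 69 \left(-197\right) = -13593$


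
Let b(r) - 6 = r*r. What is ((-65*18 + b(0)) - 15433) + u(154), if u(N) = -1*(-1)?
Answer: -16596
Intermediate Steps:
u(N) = 1
b(r) = 6 + r**2 (b(r) = 6 + r*r = 6 + r**2)
((-65*18 + b(0)) - 15433) + u(154) = ((-65*18 + (6 + 0**2)) - 15433) + 1 = ((-1170 + (6 + 0)) - 15433) + 1 = ((-1170 + 6) - 15433) + 1 = (-1164 - 15433) + 1 = -16597 + 1 = -16596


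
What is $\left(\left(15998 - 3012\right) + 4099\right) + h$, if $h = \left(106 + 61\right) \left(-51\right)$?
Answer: $8568$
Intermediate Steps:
$h = -8517$ ($h = 167 \left(-51\right) = -8517$)
$\left(\left(15998 - 3012\right) + 4099\right) + h = \left(\left(15998 - 3012\right) + 4099\right) - 8517 = \left(12986 + 4099\right) - 8517 = 17085 - 8517 = 8568$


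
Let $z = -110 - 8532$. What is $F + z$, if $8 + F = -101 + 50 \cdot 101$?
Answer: $-3701$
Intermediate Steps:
$z = -8642$ ($z = -110 - 8532 = -8642$)
$F = 4941$ ($F = -8 + \left(-101 + 50 \cdot 101\right) = -8 + \left(-101 + 5050\right) = -8 + 4949 = 4941$)
$F + z = 4941 - 8642 = -3701$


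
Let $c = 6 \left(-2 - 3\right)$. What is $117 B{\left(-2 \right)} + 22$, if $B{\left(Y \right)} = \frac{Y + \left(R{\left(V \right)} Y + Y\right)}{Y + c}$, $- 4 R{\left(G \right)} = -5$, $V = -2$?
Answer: $\frac{2929}{64} \approx 45.766$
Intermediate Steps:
$R{\left(G \right)} = \frac{5}{4}$ ($R{\left(G \right)} = \left(- \frac{1}{4}\right) \left(-5\right) = \frac{5}{4}$)
$c = -30$ ($c = 6 \left(-5\right) = -30$)
$B{\left(Y \right)} = \frac{13 Y}{4 \left(-30 + Y\right)}$ ($B{\left(Y \right)} = \frac{Y + \left(\frac{5 Y}{4} + Y\right)}{Y - 30} = \frac{Y + \frac{9 Y}{4}}{-30 + Y} = \frac{\frac{13}{4} Y}{-30 + Y} = \frac{13 Y}{4 \left(-30 + Y\right)}$)
$117 B{\left(-2 \right)} + 22 = 117 \cdot \frac{13}{4} \left(-2\right) \frac{1}{-30 - 2} + 22 = 117 \cdot \frac{13}{4} \left(-2\right) \frac{1}{-32} + 22 = 117 \cdot \frac{13}{4} \left(-2\right) \left(- \frac{1}{32}\right) + 22 = 117 \cdot \frac{13}{64} + 22 = \frac{1521}{64} + 22 = \frac{2929}{64}$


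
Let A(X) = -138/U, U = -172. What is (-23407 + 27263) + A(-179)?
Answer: 331685/86 ≈ 3856.8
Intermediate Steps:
A(X) = 69/86 (A(X) = -138/(-172) = -138*(-1/172) = 69/86)
(-23407 + 27263) + A(-179) = (-23407 + 27263) + 69/86 = 3856 + 69/86 = 331685/86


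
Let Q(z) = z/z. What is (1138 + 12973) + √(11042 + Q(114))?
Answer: 14111 + 3*√1227 ≈ 14216.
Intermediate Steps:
Q(z) = 1
(1138 + 12973) + √(11042 + Q(114)) = (1138 + 12973) + √(11042 + 1) = 14111 + √11043 = 14111 + 3*√1227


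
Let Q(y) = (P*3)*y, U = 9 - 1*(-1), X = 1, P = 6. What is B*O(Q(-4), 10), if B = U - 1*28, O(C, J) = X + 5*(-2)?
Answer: 162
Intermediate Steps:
U = 10 (U = 9 + 1 = 10)
Q(y) = 18*y (Q(y) = (6*3)*y = 18*y)
O(C, J) = -9 (O(C, J) = 1 + 5*(-2) = 1 - 10 = -9)
B = -18 (B = 10 - 1*28 = 10 - 28 = -18)
B*O(Q(-4), 10) = -18*(-9) = 162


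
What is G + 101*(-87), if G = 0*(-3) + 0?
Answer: -8787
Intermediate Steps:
G = 0 (G = 0 + 0 = 0)
G + 101*(-87) = 0 + 101*(-87) = 0 - 8787 = -8787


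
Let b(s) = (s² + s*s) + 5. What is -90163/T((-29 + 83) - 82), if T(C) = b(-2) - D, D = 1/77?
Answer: -6942551/1000 ≈ -6942.5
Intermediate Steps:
b(s) = 5 + 2*s² (b(s) = (s² + s²) + 5 = 2*s² + 5 = 5 + 2*s²)
D = 1/77 ≈ 0.012987
T(C) = 1000/77 (T(C) = (5 + 2*(-2)²) - 1*1/77 = (5 + 2*4) - 1/77 = (5 + 8) - 1/77 = 13 - 1/77 = 1000/77)
-90163/T((-29 + 83) - 82) = -90163/1000/77 = -90163*77/1000 = -6942551/1000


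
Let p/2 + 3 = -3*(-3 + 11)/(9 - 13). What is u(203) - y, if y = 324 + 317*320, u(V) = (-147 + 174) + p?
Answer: -101731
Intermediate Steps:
p = 6 (p = -6 + 2*(-3*(-3 + 11)/(9 - 13)) = -6 + 2*(-24/(-4)) = -6 + 2*(-24*(-1)/4) = -6 + 2*(-3*(-2)) = -6 + 2*6 = -6 + 12 = 6)
u(V) = 33 (u(V) = (-147 + 174) + 6 = 27 + 6 = 33)
y = 101764 (y = 324 + 101440 = 101764)
u(203) - y = 33 - 1*101764 = 33 - 101764 = -101731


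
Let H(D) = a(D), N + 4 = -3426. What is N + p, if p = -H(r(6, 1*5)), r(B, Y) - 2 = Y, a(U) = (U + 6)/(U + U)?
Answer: -48033/14 ≈ -3430.9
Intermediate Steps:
a(U) = (6 + U)/(2*U) (a(U) = (6 + U)/((2*U)) = (6 + U)*(1/(2*U)) = (6 + U)/(2*U))
r(B, Y) = 2 + Y
N = -3430 (N = -4 - 3426 = -3430)
H(D) = (6 + D)/(2*D)
p = -13/14 (p = -(6 + (2 + 1*5))/(2*(2 + 1*5)) = -(6 + (2 + 5))/(2*(2 + 5)) = -(6 + 7)/(2*7) = -13/(2*7) = -1*13/14 = -13/14 ≈ -0.92857)
N + p = -3430 - 13/14 = -48033/14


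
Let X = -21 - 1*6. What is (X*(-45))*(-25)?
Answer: -30375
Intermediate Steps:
X = -27 (X = -21 - 6 = -27)
(X*(-45))*(-25) = -27*(-45)*(-25) = 1215*(-25) = -30375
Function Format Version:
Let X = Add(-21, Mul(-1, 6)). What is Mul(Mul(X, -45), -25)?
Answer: -30375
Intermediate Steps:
X = -27 (X = Add(-21, -6) = -27)
Mul(Mul(X, -45), -25) = Mul(Mul(-27, -45), -25) = Mul(1215, -25) = -30375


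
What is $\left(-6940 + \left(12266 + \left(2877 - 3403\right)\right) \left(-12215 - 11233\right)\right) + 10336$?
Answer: $-275276124$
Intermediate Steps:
$\left(-6940 + \left(12266 + \left(2877 - 3403\right)\right) \left(-12215 - 11233\right)\right) + 10336 = \left(-6940 + \left(12266 - 526\right) \left(-23448\right)\right) + 10336 = \left(-6940 + 11740 \left(-23448\right)\right) + 10336 = \left(-6940 - 275279520\right) + 10336 = -275286460 + 10336 = -275276124$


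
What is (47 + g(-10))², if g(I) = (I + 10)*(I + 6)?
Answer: 2209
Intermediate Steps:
g(I) = (6 + I)*(10 + I) (g(I) = (10 + I)*(6 + I) = (6 + I)*(10 + I))
(47 + g(-10))² = (47 + (60 + (-10)² + 16*(-10)))² = (47 + (60 + 100 - 160))² = (47 + 0)² = 47² = 2209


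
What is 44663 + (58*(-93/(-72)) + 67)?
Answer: 537659/12 ≈ 44805.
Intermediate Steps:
44663 + (58*(-93/(-72)) + 67) = 44663 + (58*(-93*(-1/72)) + 67) = 44663 + (58*(31/24) + 67) = 44663 + (899/12 + 67) = 44663 + 1703/12 = 537659/12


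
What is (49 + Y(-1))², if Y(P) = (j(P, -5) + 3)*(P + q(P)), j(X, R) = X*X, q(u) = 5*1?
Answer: 4225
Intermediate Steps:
q(u) = 5
j(X, R) = X²
Y(P) = (3 + P²)*(5 + P) (Y(P) = (P² + 3)*(P + 5) = (3 + P²)*(5 + P))
(49 + Y(-1))² = (49 + (15 + (-1)³ + 3*(-1) + 5*(-1)²))² = (49 + (15 - 1 - 3 + 5*1))² = (49 + (15 - 1 - 3 + 5))² = (49 + 16)² = 65² = 4225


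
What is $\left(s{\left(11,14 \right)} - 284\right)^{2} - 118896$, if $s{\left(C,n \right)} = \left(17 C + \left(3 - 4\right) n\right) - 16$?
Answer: $-102767$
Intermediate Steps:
$s{\left(C,n \right)} = -16 - n + 17 C$ ($s{\left(C,n \right)} = \left(17 C - n\right) - 16 = \left(- n + 17 C\right) - 16 = -16 - n + 17 C$)
$\left(s{\left(11,14 \right)} - 284\right)^{2} - 118896 = \left(\left(-16 - 14 + 17 \cdot 11\right) - 284\right)^{2} - 118896 = \left(\left(-16 - 14 + 187\right) - 284\right)^{2} - 118896 = \left(157 - 284\right)^{2} - 118896 = \left(-127\right)^{2} - 118896 = 16129 - 118896 = -102767$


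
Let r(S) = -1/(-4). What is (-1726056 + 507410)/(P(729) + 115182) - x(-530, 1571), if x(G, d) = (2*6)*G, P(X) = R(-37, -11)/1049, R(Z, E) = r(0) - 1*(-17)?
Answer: 3068698354144/483303741 ≈ 6349.4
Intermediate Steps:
r(S) = 1/4 (r(S) = -1*(-1/4) = 1/4)
R(Z, E) = 69/4 (R(Z, E) = 1/4 - 1*(-17) = 1/4 + 17 = 69/4)
P(X) = 69/4196 (P(X) = (69/4)/1049 = (69/4)*(1/1049) = 69/4196)
x(G, d) = 12*G
(-1726056 + 507410)/(P(729) + 115182) - x(-530, 1571) = (-1726056 + 507410)/(69/4196 + 115182) - 12*(-530) = -1218646/483303741/4196 - 1*(-6360) = -1218646*4196/483303741 + 6360 = -5113438616/483303741 + 6360 = 3068698354144/483303741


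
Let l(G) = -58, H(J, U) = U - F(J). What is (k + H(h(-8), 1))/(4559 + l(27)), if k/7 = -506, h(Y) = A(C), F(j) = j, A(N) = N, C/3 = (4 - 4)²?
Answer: -3541/4501 ≈ -0.78671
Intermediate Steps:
C = 0 (C = 3*(4 - 4)² = 3*0² = 3*0 = 0)
h(Y) = 0
k = -3542 (k = 7*(-506) = -3542)
H(J, U) = U - J
(k + H(h(-8), 1))/(4559 + l(27)) = (-3542 + (1 - 1*0))/(4559 - 58) = (-3542 + (1 + 0))/4501 = (-3542 + 1)*(1/4501) = -3541*1/4501 = -3541/4501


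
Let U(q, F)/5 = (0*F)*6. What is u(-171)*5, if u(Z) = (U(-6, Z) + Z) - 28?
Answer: -995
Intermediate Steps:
U(q, F) = 0 (U(q, F) = 5*((0*F)*6) = 5*(0*6) = 5*0 = 0)
u(Z) = -28 + Z (u(Z) = (0 + Z) - 28 = Z - 28 = -28 + Z)
u(-171)*5 = (-28 - 171)*5 = -199*5 = -995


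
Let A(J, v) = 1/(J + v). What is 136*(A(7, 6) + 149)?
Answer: 263568/13 ≈ 20274.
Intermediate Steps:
136*(A(7, 6) + 149) = 136*(1/(7 + 6) + 149) = 136*(1/13 + 149) = 136*(1938/13) = 263568/13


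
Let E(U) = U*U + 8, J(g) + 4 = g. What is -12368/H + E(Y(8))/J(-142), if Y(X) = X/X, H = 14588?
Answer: -484255/532462 ≈ -0.90946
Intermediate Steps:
J(g) = -4 + g
Y(X) = 1
E(U) = 8 + U² (E(U) = U² + 8 = 8 + U²)
-12368/H + E(Y(8))/J(-142) = -12368/14588 + (8 + 1²)/(-4 - 142) = -12368*1/14588 + (8 + 1)/(-146) = -3092/3647 + 9*(-1/146) = -3092/3647 - 9/146 = -484255/532462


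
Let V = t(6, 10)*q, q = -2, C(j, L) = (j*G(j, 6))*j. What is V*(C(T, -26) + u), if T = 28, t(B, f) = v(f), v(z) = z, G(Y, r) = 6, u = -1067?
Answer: -72740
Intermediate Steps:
t(B, f) = f
C(j, L) = 6*j² (C(j, L) = (j*6)*j = (6*j)*j = 6*j²)
V = -20 (V = 10*(-2) = -20)
V*(C(T, -26) + u) = -20*(6*28² - 1067) = -20*(6*784 - 1067) = -20*(4704 - 1067) = -20*3637 = -72740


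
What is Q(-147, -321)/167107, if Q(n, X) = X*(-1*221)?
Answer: 70941/167107 ≈ 0.42452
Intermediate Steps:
Q(n, X) = -221*X (Q(n, X) = X*(-221) = -221*X)
Q(-147, -321)/167107 = -221*(-321)/167107 = 70941*(1/167107) = 70941/167107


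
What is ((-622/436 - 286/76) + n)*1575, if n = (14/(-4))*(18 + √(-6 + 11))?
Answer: -222423075/2071 - 11025*√5/2 ≈ -1.1973e+5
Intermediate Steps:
n = -63 - 7*√5/2 (n = (14*(-¼))*(18 + √5) = -7*(18 + √5)/2 = -63 - 7*√5/2 ≈ -70.826)
((-622/436 - 286/76) + n)*1575 = ((-622/436 - 286/76) + (-63 - 7*√5/2))*1575 = ((-622*1/436 - 286*1/76) + (-63 - 7*√5/2))*1575 = ((-311/218 - 143/38) + (-63 - 7*√5/2))*1575 = (-10748/2071 + (-63 - 7*√5/2))*1575 = (-141221/2071 - 7*√5/2)*1575 = -222423075/2071 - 11025*√5/2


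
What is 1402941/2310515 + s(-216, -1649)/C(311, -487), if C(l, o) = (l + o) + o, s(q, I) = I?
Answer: 278834654/90110085 ≈ 3.0944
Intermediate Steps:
C(l, o) = l + 2*o
1402941/2310515 + s(-216, -1649)/C(311, -487) = 1402941/2310515 - 1649/(311 + 2*(-487)) = 1402941*(1/2310515) - 1649/(311 - 974) = 1402941/2310515 - 1649/(-663) = 1402941/2310515 - 1649*(-1/663) = 1402941/2310515 + 97/39 = 278834654/90110085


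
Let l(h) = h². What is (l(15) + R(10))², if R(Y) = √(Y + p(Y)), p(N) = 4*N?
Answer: 50675 + 2250*√2 ≈ 53857.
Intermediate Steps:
R(Y) = √5*√Y (R(Y) = √(Y + 4*Y) = √(5*Y) = √5*√Y)
(l(15) + R(10))² = (15² + √5*√10)² = (225 + 5*√2)²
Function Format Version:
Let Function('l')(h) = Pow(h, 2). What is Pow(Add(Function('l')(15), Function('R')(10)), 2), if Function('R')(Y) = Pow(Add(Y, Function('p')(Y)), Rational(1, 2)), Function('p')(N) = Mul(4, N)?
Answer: Add(50675, Mul(2250, Pow(2, Rational(1, 2)))) ≈ 53857.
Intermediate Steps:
Function('R')(Y) = Mul(Pow(5, Rational(1, 2)), Pow(Y, Rational(1, 2))) (Function('R')(Y) = Pow(Add(Y, Mul(4, Y)), Rational(1, 2)) = Pow(Mul(5, Y), Rational(1, 2)) = Mul(Pow(5, Rational(1, 2)), Pow(Y, Rational(1, 2))))
Pow(Add(Function('l')(15), Function('R')(10)), 2) = Pow(Add(Pow(15, 2), Mul(Pow(5, Rational(1, 2)), Pow(10, Rational(1, 2)))), 2) = Pow(Add(225, Mul(5, Pow(2, Rational(1, 2)))), 2)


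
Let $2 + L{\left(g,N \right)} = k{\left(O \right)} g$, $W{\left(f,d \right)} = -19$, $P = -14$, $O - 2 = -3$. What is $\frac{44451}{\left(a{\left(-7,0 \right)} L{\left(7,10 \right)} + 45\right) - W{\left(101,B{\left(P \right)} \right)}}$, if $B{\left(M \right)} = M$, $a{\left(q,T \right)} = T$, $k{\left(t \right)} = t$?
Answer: $\frac{44451}{64} \approx 694.55$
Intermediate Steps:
$O = -1$ ($O = 2 - 3 = -1$)
$L{\left(g,N \right)} = -2 - g$
$\frac{44451}{\left(a{\left(-7,0 \right)} L{\left(7,10 \right)} + 45\right) - W{\left(101,B{\left(P \right)} \right)}} = \frac{44451}{\left(0 \left(-2 - 7\right) + 45\right) - -19} = \frac{44451}{\left(0 \left(-2 - 7\right) + 45\right) + 19} = \frac{44451}{\left(0 \left(-9\right) + 45\right) + 19} = \frac{44451}{\left(0 + 45\right) + 19} = \frac{44451}{45 + 19} = \frac{44451}{64}$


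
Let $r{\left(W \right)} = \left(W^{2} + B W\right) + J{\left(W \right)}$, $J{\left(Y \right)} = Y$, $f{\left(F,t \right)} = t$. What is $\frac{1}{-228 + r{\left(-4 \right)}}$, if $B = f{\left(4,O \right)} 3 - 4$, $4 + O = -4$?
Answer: $- \frac{1}{104} \approx -0.0096154$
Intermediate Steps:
$O = -8$ ($O = -4 - 4 = -8$)
$B = -28$ ($B = \left(-8\right) 3 - 4 = -24 - 4 = -28$)
$r{\left(W \right)} = W^{2} - 27 W$ ($r{\left(W \right)} = \left(W^{2} - 28 W\right) + W = W^{2} - 27 W$)
$\frac{1}{-228 + r{\left(-4 \right)}} = \frac{1}{-228 - 4 \left(-27 - 4\right)} = \frac{1}{-228 - -124} = \frac{1}{-228 + 124} = \frac{1}{-104} = - \frac{1}{104}$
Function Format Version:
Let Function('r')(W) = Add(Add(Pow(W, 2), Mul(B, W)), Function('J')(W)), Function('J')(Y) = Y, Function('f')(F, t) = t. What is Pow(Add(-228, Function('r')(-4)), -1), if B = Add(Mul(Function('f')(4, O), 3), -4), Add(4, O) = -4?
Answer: Rational(-1, 104) ≈ -0.0096154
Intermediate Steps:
O = -8 (O = Add(-4, -4) = -8)
B = -28 (B = Add(Mul(-8, 3), -4) = Add(-24, -4) = -28)
Function('r')(W) = Add(Pow(W, 2), Mul(-27, W)) (Function('r')(W) = Add(Add(Pow(W, 2), Mul(-28, W)), W) = Add(Pow(W, 2), Mul(-27, W)))
Pow(Add(-228, Function('r')(-4)), -1) = Pow(Add(-228, Mul(-4, Add(-27, -4))), -1) = Pow(Add(-228, Mul(-4, -31)), -1) = Pow(Add(-228, 124), -1) = Pow(-104, -1) = Rational(-1, 104)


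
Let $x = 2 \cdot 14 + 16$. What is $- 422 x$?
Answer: $-18568$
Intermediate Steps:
$x = 44$ ($x = 28 + 16 = 44$)
$- 422 x = \left(-422\right) 44 = -18568$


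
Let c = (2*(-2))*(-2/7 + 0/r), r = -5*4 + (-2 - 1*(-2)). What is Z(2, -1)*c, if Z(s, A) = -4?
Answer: -32/7 ≈ -4.5714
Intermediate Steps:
r = -20 (r = -20 + (-2 + 2) = -20 + 0 = -20)
c = 8/7 (c = (2*(-2))*(-2/7 + 0/(-20)) = -4*(-2*⅐ + 0*(-1/20)) = -4*(-2/7 + 0) = -4*(-2/7) = 8/7 ≈ 1.1429)
Z(2, -1)*c = -4*8/7 = -32/7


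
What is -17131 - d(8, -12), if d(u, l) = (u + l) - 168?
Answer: -16959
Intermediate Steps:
d(u, l) = -168 + l + u (d(u, l) = (l + u) - 168 = -168 + l + u)
-17131 - d(8, -12) = -17131 - (-168 - 12 + 8) = -17131 - 1*(-172) = -17131 + 172 = -16959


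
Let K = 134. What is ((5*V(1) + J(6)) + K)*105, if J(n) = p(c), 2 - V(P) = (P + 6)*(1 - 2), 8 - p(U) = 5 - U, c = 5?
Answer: 19635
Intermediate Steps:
p(U) = 3 + U (p(U) = 8 - (5 - U) = 8 + (-5 + U) = 3 + U)
V(P) = 8 + P (V(P) = 2 - (P + 6)*(1 - 2) = 2 - (6 + P)*(-1) = 2 - (-6 - P) = 2 + (6 + P) = 8 + P)
J(n) = 8 (J(n) = 3 + 5 = 8)
((5*V(1) + J(6)) + K)*105 = ((5*(8 + 1) + 8) + 134)*105 = ((5*9 + 8) + 134)*105 = ((45 + 8) + 134)*105 = (53 + 134)*105 = 187*105 = 19635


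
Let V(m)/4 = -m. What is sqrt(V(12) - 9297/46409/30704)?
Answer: 5*I*sqrt(243655175635784319)/356235484 ≈ 6.9282*I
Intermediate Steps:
V(m) = -4*m (V(m) = 4*(-m) = -4*m)
sqrt(V(12) - 9297/46409/30704) = sqrt(-4*12 - 9297/46409/30704) = sqrt(-48 - 9297*1/46409*(1/30704)) = sqrt(-48 - 9297/46409*1/30704) = sqrt(-48 - 9297/1424941936) = sqrt(-68397222225/1424941936) = 5*I*sqrt(243655175635784319)/356235484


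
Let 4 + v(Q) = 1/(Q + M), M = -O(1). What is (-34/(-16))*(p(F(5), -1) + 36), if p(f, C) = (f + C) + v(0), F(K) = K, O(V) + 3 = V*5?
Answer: 1207/16 ≈ 75.438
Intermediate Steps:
O(V) = -3 + 5*V (O(V) = -3 + V*5 = -3 + 5*V)
M = -2 (M = -(-3 + 5*1) = -(-3 + 5) = -1*2 = -2)
v(Q) = -4 + 1/(-2 + Q) (v(Q) = -4 + 1/(Q - 2) = -4 + 1/(-2 + Q))
p(f, C) = -9/2 + C + f (p(f, C) = (f + C) + (9 - 4*0)/(-2 + 0) = (C + f) + (9 + 0)/(-2) = (C + f) - ½*9 = (C + f) - 9/2 = -9/2 + C + f)
(-34/(-16))*(p(F(5), -1) + 36) = (-34/(-16))*((-9/2 - 1 + 5) + 36) = (-34*(-1/16))*(-½ + 36) = (17/8)*(71/2) = 1207/16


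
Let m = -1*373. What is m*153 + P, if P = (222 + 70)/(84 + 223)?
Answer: -17519891/307 ≈ -57068.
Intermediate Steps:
m = -373
P = 292/307 ≈ 0.95114
m*153 + P = -373*153 + 292/307 = -57069 + 292/307 = -17519891/307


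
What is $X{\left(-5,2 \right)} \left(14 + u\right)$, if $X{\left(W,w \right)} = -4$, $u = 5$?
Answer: $-76$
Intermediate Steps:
$X{\left(-5,2 \right)} \left(14 + u\right) = - 4 \left(14 + 5\right) = \left(-4\right) 19 = -76$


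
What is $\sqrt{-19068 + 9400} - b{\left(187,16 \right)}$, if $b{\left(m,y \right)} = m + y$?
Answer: $-203 + 2 i \sqrt{2417} \approx -203.0 + 98.326 i$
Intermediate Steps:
$\sqrt{-19068 + 9400} - b{\left(187,16 \right)} = \sqrt{-19068 + 9400} - \left(187 + 16\right) = \sqrt{-9668} - 203 = 2 i \sqrt{2417} - 203 = -203 + 2 i \sqrt{2417}$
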